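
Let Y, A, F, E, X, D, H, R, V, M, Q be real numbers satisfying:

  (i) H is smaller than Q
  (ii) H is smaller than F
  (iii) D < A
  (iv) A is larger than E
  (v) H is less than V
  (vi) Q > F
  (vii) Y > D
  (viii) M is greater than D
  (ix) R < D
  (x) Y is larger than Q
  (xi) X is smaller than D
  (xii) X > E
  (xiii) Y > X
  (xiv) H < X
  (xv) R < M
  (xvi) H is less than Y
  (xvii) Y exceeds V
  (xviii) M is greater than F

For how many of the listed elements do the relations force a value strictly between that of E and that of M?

2

The relations place E below M. An element lies strictly between them when it is forced above E and also forced below M.
Above E: {X, D, Y, A}. Below M: {H, R, F, X, D}.
Intersection: {X, D} — 2.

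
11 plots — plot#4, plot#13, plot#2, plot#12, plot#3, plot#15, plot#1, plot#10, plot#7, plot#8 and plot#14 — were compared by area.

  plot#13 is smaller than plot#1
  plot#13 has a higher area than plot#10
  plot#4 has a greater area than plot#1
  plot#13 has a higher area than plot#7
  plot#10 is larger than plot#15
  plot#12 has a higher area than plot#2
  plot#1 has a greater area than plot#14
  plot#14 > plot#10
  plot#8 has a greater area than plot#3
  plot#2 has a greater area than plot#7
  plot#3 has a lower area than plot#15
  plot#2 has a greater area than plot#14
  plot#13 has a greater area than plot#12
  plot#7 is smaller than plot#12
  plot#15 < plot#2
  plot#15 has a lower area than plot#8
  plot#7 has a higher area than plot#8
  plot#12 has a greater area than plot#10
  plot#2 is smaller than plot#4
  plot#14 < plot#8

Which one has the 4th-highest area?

plot#12

The consecutive relations fix a unique order: plot#3 < plot#15 < plot#10 < plot#14 < plot#8 < plot#7 < plot#2 < plot#12 < plot#13 < plot#1 < plot#4.
Counting 4 from the largest end gives plot#12.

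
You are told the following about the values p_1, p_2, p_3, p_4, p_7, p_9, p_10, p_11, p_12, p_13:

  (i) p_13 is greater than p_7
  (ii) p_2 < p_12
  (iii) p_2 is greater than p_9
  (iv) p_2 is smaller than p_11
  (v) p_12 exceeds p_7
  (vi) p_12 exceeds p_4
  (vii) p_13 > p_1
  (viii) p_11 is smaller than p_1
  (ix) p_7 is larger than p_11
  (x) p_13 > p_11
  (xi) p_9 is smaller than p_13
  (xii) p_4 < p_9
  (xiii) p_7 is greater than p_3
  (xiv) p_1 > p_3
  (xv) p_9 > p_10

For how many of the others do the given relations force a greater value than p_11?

4

From p_11 the given relations immediately reach p_7, p_1, p_13.
From those, p_12 — 4 in total.
Nothing else is reachable above p_11; 4 in all.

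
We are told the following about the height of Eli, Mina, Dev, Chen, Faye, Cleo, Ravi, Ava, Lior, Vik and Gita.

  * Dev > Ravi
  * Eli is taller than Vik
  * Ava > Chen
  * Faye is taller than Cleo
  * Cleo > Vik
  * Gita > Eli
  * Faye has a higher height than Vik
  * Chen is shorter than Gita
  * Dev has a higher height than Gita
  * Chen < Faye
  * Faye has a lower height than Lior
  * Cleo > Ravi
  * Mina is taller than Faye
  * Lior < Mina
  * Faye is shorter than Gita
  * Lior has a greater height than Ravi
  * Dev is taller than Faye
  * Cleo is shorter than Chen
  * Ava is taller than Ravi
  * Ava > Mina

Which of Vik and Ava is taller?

Vik < Cleo < Chen < Faye < Lior < Mina < Ava, by transitivity through Cleo, Chen, Faye, Lior, Mina.
So Vik < Ava; Ava is the taller of the two.

Ava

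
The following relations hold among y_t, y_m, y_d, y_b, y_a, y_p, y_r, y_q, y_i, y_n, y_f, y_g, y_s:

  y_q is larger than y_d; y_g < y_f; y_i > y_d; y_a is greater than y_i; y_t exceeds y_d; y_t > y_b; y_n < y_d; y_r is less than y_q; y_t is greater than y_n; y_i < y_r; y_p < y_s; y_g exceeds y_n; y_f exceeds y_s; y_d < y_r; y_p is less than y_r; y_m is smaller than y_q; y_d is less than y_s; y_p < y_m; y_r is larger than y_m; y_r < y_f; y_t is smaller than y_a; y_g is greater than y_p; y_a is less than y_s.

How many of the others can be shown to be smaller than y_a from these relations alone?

The elements the relations force below y_a are y_n, y_d, y_i, y_b, y_t — no chain reaches any other.
That is 5.

5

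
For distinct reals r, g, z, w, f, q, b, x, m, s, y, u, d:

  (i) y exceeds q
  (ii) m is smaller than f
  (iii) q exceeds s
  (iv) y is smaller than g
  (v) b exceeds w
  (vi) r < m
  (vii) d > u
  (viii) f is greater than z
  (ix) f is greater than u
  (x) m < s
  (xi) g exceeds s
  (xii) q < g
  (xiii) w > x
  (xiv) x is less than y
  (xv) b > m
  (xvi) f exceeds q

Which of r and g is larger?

Following the relations from r: r < m < s < q < y < g.
So r < g; g is the larger of the two.

g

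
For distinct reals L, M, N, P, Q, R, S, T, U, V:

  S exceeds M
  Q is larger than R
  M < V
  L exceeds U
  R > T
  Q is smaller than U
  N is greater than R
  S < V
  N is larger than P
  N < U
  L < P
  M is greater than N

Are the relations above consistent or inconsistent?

inconsistent

We have N < U stated directly, yet also U < L < P < N by chaining the others — so U < N. Contradiction.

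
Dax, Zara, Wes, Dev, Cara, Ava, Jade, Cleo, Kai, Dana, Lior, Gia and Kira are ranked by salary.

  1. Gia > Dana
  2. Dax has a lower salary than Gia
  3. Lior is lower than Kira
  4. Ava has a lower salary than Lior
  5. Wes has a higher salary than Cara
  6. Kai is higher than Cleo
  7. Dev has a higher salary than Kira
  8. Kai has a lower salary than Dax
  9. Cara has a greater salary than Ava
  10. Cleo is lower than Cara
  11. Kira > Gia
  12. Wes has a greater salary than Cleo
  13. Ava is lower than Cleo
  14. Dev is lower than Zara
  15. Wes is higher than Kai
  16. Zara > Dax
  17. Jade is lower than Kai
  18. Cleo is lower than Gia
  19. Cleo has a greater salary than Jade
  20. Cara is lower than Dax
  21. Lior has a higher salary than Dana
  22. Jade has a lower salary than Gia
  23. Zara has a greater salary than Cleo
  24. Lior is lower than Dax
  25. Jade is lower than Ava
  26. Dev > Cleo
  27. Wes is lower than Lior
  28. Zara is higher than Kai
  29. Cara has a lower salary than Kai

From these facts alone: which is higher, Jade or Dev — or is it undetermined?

Dev

Jade < Ava and Ava < Cleo give Jade < Cleo.
Then Cleo < Cara extends the chain to Cara.
Then Cara < Kai extends the chain to Kai.
Then Kai < Wes extends the chain to Wes.
With Wes < Lior: Jade < Ava < Cleo < Cara < Kai < Wes < Lior.
With Lior < Dax: Jade < Ava < Cleo < Cara < Kai < Wes < Lior < Dax.
With Dax < Gia: Jade < Ava < Cleo < Cara < Kai < Wes < Lior < Dax < Gia.
With Gia < Kira: Jade < Ava < Cleo < Cara < Kai < Wes < Lior < Dax < Gia < Kira.
With Kira < Dev: Jade < Ava < Cleo < Cara < Kai < Wes < Lior < Dax < Gia < Kira < Dev.
So Dev is higher.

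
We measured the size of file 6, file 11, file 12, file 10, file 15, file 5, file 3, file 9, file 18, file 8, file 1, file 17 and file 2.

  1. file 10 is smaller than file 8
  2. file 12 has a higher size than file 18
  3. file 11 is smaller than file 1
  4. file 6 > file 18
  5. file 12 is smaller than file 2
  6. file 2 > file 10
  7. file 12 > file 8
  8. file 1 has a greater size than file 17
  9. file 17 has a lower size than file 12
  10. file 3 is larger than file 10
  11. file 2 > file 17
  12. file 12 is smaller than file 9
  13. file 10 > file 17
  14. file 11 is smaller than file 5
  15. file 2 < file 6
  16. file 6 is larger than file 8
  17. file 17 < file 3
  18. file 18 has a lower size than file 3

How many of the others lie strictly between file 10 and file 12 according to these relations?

1

The relations place file 10 below file 12. An element lies strictly between them when it is forced above file 10 and also forced below file 12.
Above file 10: {file 8, file 3, file 2, file 9, file 6}. Below file 12: {file 17, file 18, file 8}.
Intersection: {file 8} — 1.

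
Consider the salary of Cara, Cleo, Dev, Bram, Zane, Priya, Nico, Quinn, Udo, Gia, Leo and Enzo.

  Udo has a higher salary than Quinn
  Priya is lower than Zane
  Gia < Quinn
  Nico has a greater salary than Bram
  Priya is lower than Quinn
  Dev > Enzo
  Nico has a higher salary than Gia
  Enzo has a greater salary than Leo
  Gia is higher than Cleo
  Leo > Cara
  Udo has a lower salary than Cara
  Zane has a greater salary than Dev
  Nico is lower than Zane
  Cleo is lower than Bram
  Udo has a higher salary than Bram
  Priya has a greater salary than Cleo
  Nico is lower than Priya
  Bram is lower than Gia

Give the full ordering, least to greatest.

Nothing is placed below Cleo, so it is least; from there Cleo < Bram; Bram < Gia; Gia < Nico; Nico < Priya; Priya < Quinn; Quinn < Udo; Udo < Cara; Cara < Leo; Leo < Enzo; Enzo < Dev; Dev < Zane, each given directly.

Cleo < Bram < Gia < Nico < Priya < Quinn < Udo < Cara < Leo < Enzo < Dev < Zane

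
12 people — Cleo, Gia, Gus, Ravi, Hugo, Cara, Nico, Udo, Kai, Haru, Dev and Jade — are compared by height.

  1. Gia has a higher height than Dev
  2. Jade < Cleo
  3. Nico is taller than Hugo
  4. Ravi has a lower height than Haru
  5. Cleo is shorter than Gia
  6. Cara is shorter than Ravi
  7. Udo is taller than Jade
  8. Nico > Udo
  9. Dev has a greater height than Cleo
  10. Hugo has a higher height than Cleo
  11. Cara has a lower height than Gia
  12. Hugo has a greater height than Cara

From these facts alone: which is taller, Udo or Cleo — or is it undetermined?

undetermined

Following every chain through Cleo: above Cleo we get Dev, Hugo, Gia, Nico; below Cleo we get Jade.
Udo is not reached, and no chain runs the other way from Udo to Cleo.
So the given relations leave the order of Cleo and Udo undetermined.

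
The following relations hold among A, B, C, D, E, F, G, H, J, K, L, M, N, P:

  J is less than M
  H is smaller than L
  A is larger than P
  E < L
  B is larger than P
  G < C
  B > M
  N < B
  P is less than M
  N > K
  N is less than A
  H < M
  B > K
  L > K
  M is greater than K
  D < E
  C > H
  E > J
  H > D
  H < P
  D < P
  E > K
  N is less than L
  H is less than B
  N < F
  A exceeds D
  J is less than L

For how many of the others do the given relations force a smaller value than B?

The elements the relations force below B are K, D, N, H, J, P, M — no chain reaches any other.
That is 7.

7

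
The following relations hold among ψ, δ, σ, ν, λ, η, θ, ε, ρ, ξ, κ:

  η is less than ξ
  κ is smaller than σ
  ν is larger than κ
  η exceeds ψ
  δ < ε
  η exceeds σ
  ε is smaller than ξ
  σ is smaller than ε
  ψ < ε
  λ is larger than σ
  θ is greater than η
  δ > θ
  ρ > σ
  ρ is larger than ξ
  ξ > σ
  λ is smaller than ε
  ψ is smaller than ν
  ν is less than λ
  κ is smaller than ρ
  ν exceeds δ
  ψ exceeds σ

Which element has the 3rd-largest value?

ε

Chaining the given pairs: κ < σ < ψ < η < θ < δ < ν < λ < ε < ξ < ρ.
Counting 3 from the largest end gives ε.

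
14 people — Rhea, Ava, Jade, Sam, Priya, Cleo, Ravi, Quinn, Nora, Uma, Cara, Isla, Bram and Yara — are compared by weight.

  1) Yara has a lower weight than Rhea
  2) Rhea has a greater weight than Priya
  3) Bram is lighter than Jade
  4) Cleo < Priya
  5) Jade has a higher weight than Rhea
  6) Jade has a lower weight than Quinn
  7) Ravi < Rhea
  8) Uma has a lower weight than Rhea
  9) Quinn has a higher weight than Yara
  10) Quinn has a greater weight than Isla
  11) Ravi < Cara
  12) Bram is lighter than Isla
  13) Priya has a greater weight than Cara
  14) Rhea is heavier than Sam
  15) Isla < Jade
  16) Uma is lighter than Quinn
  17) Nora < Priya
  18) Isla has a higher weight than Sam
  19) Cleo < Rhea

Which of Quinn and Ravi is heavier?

Quinn

Ravi < Cara < Priya < Rhea < Jade < Quinn, by transitivity through Cara, Priya, Rhea, Jade.
So Ravi < Quinn; Quinn is the heavier of the two.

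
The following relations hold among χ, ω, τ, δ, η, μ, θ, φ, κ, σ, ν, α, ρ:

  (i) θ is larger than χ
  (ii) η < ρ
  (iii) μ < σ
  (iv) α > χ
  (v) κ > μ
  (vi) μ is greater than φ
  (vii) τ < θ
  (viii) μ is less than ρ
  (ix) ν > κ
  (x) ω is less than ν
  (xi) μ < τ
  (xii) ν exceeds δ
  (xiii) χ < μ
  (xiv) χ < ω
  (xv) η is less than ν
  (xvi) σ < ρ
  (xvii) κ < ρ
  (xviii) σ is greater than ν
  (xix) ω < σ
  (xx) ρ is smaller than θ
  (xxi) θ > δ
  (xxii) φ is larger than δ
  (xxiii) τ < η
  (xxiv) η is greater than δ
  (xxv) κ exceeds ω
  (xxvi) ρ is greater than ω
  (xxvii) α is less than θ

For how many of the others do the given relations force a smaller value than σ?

9

From σ the given relations immediately reach μ, ω, ν.
From those, δ, χ, φ, η, κ — 8 in total.
From those, τ — 9 in total.
No other element is forced below σ by the given relations, so the count is 9.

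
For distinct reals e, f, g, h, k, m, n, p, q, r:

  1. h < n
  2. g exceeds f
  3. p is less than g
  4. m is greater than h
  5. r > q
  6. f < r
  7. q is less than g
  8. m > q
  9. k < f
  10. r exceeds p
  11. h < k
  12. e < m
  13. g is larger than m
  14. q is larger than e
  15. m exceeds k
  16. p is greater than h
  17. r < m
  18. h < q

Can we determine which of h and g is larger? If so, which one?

h < p and p < r give h < r.
With r < m: h < p < r < m.
With m < g: h < p < r < m < g.
So g is larger.

g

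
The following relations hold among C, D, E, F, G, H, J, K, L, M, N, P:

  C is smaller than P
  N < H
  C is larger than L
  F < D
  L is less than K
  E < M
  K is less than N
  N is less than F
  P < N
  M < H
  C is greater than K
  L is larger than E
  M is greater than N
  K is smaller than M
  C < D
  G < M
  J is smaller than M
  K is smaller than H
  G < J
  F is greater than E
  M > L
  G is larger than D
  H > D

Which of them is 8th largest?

The consecutive relations fix a unique order: E < L < K < C < P < N < F < D < G < J < M < H.
The 8th largest is P.

P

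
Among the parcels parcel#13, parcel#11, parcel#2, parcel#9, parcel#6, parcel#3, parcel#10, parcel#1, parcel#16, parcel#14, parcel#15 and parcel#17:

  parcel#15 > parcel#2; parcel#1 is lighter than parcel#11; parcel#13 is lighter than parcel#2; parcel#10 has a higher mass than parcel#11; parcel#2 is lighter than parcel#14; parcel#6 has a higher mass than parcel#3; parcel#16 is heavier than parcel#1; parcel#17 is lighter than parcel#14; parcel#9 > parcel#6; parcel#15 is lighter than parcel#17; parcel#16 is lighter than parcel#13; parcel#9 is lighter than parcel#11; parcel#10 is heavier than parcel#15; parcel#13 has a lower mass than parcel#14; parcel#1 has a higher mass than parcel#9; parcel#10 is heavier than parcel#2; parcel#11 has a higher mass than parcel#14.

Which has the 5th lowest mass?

parcel#16

Chaining the given pairs: parcel#3 < parcel#6 < parcel#9 < parcel#1 < parcel#16 < parcel#13 < parcel#2 < parcel#15 < parcel#17 < parcel#14 < parcel#11 < parcel#10.
The 5th smallest is parcel#16.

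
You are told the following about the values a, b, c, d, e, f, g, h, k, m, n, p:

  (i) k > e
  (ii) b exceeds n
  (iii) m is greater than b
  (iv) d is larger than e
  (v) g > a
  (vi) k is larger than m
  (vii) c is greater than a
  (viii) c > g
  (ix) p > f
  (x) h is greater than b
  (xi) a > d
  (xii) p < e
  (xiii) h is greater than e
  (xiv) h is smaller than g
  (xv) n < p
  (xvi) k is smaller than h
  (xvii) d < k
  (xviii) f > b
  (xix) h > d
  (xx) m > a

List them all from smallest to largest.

The consecutive links are each given: n < b; b < f; f < p; p < e; e < d; d < a; a < m; m < k; k < h; h < g; g < c.

n < b < f < p < e < d < a < m < k < h < g < c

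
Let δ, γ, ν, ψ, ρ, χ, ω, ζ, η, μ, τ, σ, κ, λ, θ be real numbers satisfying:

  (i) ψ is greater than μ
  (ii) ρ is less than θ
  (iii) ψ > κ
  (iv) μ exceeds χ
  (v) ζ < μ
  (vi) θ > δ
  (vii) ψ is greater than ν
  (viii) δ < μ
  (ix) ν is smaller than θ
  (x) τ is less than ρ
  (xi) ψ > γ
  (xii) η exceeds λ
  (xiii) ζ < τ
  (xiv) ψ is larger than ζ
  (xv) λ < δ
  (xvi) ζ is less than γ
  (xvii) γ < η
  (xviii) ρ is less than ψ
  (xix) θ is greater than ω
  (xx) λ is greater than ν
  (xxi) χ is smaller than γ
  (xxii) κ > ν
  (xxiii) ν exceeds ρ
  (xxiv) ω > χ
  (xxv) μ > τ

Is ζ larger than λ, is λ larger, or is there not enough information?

The relevant relations are ζ < τ; τ < ρ; ρ < ν; ν < λ.
Together: ζ < τ < ρ < ν < λ.
So λ is larger.

λ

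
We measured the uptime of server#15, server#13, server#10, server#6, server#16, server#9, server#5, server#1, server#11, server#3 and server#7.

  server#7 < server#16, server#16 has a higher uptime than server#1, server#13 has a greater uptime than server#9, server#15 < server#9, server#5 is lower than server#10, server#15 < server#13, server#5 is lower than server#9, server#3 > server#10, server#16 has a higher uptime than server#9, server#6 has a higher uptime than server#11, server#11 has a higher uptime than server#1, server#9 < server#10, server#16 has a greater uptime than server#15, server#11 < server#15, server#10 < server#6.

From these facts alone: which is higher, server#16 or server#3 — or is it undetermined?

undetermined

Following every chain through server#3: below server#3 we get server#5, server#1, server#11, server#15, server#9, server#10.
server#16 is not reached, and no chain runs the other way from server#16 to server#3.
So the given relations leave the order of server#3 and server#16 undetermined.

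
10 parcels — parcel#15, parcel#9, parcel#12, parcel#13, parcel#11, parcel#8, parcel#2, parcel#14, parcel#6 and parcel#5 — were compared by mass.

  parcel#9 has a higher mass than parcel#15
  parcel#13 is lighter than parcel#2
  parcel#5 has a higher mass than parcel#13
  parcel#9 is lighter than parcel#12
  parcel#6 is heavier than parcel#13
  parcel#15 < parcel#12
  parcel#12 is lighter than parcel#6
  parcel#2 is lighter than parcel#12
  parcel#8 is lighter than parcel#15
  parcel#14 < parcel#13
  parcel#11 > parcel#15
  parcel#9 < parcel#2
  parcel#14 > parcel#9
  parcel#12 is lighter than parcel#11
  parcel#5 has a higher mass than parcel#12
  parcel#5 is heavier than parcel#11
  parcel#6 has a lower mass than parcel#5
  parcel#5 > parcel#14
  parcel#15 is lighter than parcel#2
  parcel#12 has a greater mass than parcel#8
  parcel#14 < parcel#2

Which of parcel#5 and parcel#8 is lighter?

parcel#8

parcel#8 < parcel#15 and parcel#15 < parcel#9 give parcel#8 < parcel#9.
Then parcel#9 < parcel#14 extends the chain to parcel#14.
With parcel#14 < parcel#2: parcel#8 < parcel#15 < parcel#9 < parcel#14 < parcel#2.
Then parcel#2 < parcel#12 extends the chain to parcel#12.
Then parcel#12 < parcel#6 extends the chain to parcel#6.
Then parcel#6 < parcel#5 extends the chain to parcel#5.
So parcel#8 < parcel#5; parcel#8 is the lighter of the two.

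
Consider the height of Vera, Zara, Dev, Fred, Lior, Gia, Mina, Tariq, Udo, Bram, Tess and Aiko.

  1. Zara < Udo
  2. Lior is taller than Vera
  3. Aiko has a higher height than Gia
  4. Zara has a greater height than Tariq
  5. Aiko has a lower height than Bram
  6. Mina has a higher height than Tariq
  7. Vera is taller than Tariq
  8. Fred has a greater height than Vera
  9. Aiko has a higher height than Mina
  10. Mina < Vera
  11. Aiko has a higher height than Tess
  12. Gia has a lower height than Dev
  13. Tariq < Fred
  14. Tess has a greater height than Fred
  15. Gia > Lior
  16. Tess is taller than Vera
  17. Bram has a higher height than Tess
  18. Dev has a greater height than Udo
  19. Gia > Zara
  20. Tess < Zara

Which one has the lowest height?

Mina is not least since Tariq < Mina; Vera is not least since Tariq < Vera; Fred is not least since Tariq < Fred; Lior is not least since Vera < Lior; Tess is not least since Vera < Tess; Zara is not least since Tess < Zara; Udo is not least since Zara < Udo; Gia is not least since Zara < Gia; Aiko is not least since Gia < Aiko; Bram is not least since Tess < Bram; Dev is not least since Gia < Dev.
Only Tariq has nothing below it, so Tariq is the lowest height.

Tariq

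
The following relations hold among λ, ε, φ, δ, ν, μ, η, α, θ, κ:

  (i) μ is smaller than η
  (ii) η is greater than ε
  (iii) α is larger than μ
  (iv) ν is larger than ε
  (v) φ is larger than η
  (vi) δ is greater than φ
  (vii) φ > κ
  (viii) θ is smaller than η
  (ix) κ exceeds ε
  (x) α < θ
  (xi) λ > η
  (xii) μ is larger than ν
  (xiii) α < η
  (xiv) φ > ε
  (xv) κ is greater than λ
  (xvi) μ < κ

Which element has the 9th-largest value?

Chaining the given pairs: ε < ν < μ < α < θ < η < λ < κ < φ < δ.
Counting 9 from the largest end gives ν.

ν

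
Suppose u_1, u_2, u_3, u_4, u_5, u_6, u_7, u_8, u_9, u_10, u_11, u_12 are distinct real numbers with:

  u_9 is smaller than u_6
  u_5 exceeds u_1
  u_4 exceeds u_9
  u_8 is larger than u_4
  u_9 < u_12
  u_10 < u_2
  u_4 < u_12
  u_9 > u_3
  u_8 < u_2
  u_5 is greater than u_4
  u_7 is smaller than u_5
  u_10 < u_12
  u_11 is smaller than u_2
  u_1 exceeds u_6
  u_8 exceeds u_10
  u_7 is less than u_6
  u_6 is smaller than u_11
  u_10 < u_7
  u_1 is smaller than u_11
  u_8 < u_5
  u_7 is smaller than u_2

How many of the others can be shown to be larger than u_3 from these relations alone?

9

The elements the relations force above u_3 are u_9, u_4, u_12, u_6, u_1, u_11, u_8, u_2, u_5 — no chain reaches any other.
That is 9.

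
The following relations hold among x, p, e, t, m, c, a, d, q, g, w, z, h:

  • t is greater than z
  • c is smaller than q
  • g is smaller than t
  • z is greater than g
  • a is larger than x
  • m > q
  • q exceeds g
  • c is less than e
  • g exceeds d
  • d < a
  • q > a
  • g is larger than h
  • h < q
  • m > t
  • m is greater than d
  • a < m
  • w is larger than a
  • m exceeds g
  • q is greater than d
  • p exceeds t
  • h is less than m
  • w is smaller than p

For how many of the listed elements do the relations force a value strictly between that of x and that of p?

2

The relations place x below p. An element lies strictly between them when it is forced above x and also forced below p.
Above x: {a, q, m, w}. Below p: {d, h, g, z, t, a, w}.
Intersection: {a, w} — 2.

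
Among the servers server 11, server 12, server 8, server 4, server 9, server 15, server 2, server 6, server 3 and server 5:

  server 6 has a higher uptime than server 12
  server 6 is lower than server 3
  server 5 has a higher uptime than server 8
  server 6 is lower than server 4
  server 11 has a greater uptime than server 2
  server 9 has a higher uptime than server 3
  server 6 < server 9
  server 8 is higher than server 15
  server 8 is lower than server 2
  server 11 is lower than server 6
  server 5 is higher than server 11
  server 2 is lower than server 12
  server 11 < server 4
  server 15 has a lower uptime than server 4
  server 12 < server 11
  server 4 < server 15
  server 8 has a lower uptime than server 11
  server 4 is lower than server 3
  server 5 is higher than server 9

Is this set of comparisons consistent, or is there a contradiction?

Chaining the given relations yields server 15 < server 8 < server 2 < server 12 < server 11 < server 6 < server 4, so server 15 < server 4. But one relation states server 4 < server 15. These cannot both hold.

inconsistent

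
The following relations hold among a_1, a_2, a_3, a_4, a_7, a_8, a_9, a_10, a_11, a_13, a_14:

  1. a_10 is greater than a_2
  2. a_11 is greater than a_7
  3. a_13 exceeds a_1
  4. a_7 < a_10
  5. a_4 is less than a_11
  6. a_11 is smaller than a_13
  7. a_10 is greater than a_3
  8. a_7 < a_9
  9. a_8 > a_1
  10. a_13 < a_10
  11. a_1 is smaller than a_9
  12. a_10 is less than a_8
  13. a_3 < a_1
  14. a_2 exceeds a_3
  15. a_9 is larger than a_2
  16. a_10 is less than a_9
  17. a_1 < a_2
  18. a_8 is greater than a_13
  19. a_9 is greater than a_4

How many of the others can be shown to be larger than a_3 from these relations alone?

6

From a_3 the given relations immediately reach a_1, a_2, a_10.
From those, a_13, a_9, a_8 — 6 in total.
Nothing else is reachable above a_3; 6 in all.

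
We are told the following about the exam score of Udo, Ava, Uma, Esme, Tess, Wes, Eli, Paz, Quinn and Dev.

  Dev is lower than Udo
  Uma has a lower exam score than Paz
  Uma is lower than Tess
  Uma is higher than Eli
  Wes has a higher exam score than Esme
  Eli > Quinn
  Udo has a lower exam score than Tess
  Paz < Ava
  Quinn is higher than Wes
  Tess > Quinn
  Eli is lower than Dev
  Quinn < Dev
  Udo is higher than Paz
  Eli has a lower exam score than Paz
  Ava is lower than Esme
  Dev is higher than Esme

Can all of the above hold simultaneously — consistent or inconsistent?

Chaining the given relations yields Eli < Uma < Paz < Ava < Esme < Wes < Quinn, so Eli < Quinn. But one relation states Quinn < Eli. These cannot both hold.

inconsistent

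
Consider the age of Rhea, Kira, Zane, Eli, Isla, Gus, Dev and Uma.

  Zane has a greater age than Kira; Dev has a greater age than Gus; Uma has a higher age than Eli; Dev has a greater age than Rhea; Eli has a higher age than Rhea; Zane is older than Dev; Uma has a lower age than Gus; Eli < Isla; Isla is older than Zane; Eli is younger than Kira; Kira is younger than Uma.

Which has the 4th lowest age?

Uma

Chaining the given pairs: Rhea < Eli < Kira < Uma < Gus < Dev < Zane < Isla.
The 4th smallest is Uma.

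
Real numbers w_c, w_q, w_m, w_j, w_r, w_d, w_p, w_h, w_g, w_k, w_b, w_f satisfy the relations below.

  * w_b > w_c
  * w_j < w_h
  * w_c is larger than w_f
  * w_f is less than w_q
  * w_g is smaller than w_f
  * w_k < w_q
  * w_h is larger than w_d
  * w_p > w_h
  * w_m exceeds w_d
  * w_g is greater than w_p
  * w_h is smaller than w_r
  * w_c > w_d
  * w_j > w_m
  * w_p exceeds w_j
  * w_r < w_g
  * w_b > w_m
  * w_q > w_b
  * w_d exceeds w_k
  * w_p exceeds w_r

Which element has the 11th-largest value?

w_d

Chaining the given pairs: w_k < w_d < w_m < w_j < w_h < w_r < w_p < w_g < w_f < w_c < w_b < w_q.
The 11th largest is w_d.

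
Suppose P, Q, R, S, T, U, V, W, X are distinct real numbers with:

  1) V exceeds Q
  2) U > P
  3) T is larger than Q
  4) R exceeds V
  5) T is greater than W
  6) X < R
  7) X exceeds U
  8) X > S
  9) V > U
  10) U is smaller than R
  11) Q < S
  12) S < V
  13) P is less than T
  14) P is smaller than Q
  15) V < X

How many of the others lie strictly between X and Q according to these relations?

The relations place Q below X. An element lies strictly between them when it is forced above Q and also forced below X.
Above Q: {T, S, V, R}. Below X: {P, U, S, V}.
Intersection: {S, V} — 2.

2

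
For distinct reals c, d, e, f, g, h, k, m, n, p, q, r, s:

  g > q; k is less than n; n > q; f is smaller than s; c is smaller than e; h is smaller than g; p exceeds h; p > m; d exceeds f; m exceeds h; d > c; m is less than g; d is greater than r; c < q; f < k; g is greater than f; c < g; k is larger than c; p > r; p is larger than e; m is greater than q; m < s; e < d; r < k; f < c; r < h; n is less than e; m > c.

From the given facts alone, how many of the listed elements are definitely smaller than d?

From d the given relations immediately reach f, r, c, e.
From those, n — 5 in total.
From those, q, k — 7 in total.
Nothing else is reachable below d; 7 in all.

7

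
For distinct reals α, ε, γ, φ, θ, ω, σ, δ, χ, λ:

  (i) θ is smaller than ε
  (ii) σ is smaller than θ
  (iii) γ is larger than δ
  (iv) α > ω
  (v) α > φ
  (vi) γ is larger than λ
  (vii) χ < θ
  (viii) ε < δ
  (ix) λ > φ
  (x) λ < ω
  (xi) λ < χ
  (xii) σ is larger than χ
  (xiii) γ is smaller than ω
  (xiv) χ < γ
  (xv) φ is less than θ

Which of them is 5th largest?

Chaining the given pairs: φ < λ < χ < σ < θ < ε < δ < γ < ω < α.
The 5th largest is ε.

ε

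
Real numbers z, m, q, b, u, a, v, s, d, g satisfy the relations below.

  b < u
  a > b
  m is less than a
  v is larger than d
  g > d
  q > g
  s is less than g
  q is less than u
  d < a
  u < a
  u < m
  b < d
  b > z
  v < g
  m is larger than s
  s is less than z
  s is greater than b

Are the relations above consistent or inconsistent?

inconsistent

Chaining the given relations yields s < z < b, so s < b. But one relation states b < s. These cannot both hold.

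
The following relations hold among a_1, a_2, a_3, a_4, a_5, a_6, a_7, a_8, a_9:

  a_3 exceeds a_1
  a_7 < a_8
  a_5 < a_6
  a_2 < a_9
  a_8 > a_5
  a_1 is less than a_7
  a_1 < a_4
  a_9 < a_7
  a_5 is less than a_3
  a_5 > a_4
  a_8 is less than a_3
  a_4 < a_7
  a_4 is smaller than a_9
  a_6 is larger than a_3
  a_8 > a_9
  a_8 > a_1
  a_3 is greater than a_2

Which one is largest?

a_1 is not greatest since a_1 < a_3; a_2 is not greatest since a_2 < a_3; a_4 is not greatest since a_4 < a_7; a_9 is not greatest since a_9 < a_7; a_7 is not greatest since a_7 < a_8; a_5 is not greatest since a_5 < a_6; a_8 is not greatest since a_8 < a_3; a_3 is not greatest since a_3 < a_6.
Only a_6 has nothing above it, so a_6 is the largest.

a_6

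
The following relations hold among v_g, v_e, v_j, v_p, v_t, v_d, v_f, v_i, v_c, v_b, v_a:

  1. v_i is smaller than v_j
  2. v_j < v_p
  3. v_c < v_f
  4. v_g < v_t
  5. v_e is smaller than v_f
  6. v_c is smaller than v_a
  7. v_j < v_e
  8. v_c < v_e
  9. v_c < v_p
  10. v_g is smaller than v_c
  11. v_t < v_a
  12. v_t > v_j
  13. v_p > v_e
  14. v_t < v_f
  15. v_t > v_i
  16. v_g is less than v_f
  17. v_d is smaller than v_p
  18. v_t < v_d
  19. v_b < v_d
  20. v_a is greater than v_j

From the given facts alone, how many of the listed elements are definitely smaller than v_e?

4

Directly below v_e: v_j, v_c.
One step further: v_i, v_g (4 so far).
Nothing else is reachable below v_e; 4 in all.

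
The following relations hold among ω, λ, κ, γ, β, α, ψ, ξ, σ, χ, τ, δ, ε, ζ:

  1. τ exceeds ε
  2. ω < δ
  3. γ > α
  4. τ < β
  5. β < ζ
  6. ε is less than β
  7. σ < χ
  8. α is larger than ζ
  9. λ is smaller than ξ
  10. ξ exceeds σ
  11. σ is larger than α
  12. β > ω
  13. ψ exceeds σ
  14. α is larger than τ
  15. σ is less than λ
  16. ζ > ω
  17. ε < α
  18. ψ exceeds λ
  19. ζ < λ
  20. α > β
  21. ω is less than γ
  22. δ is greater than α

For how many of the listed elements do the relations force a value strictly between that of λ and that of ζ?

The relations place ζ below λ. An element lies strictly between them when it is forced above ζ and also forced below λ.
Above ζ: {α, δ, σ, χ, γ, ξ, ψ}. Below λ: {ε, τ, ω, β, α, σ}.
Intersection: {α, σ} — 2.

2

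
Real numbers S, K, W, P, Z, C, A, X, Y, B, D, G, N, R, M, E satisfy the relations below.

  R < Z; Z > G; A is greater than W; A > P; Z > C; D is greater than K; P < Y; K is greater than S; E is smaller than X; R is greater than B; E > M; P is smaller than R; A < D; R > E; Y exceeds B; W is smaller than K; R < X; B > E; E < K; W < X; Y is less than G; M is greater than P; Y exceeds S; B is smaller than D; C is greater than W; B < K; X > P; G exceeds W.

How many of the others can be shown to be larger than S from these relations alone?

5

Directly above S: Y, K.
One step further: G, D (4 so far).
One step further: Z (5 so far).
Nothing else is reachable above S; 5 in all.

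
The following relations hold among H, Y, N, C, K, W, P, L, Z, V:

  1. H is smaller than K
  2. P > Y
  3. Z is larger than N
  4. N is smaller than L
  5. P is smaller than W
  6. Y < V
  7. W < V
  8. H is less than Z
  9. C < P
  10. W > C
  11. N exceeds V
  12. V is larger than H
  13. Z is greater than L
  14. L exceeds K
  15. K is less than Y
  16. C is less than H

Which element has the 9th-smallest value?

Piecing the relations together gives one ordering: C < H < K < Y < P < W < V < N < L < Z.
Counting 9 from the smallest end gives L.

L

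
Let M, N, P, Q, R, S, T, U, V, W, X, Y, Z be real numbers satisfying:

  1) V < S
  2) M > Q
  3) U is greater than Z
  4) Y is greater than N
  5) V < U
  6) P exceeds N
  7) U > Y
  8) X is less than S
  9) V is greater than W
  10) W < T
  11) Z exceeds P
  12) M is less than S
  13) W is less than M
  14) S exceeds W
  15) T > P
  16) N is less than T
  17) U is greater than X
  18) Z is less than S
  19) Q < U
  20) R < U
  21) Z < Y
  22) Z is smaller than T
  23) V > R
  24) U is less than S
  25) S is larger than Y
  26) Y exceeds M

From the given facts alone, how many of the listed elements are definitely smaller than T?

From T the given relations immediately reach N, P, W, Z.
Nothing else is reachable below T; 4 in all.

4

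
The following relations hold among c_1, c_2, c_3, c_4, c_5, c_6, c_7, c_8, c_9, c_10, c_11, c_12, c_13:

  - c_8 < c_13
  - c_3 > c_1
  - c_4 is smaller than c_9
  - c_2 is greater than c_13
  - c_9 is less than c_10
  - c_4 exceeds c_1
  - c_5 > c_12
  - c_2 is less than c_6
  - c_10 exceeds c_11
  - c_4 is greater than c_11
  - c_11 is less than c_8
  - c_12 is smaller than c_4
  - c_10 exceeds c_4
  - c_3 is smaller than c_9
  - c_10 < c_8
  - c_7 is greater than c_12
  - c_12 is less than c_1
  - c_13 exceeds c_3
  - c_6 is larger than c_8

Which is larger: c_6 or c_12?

c_6

Following the relations from c_12: c_12 < c_1 < c_4 < c_9 < c_10 < c_8 < c_13 < c_2 < c_6.
So c_12 < c_6; c_6 is the larger of the two.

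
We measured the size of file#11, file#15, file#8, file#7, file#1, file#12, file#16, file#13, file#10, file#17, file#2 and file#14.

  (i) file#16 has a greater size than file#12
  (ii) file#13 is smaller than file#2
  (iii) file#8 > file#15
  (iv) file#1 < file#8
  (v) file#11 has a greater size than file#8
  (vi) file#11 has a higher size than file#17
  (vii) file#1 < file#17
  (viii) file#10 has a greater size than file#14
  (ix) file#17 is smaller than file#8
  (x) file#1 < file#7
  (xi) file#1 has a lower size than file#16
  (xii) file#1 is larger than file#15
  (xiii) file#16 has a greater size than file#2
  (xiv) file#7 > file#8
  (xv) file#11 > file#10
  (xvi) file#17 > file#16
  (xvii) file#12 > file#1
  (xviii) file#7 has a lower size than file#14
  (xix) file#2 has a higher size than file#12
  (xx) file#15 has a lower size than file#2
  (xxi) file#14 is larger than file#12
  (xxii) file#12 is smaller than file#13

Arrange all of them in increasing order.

file#15 < file#1 < file#12 < file#13 < file#2 < file#16 < file#17 < file#8 < file#7 < file#14 < file#10 < file#11

Each adjacent pair is fixed by a given relation: file#15 < file#1; file#1 < file#12; file#12 < file#13; file#13 < file#2; file#2 < file#16; file#16 < file#17; file#17 < file#8; file#8 < file#7; file#7 < file#14; file#14 < file#10; file#10 < file#11. Chaining them end to end gives the full order.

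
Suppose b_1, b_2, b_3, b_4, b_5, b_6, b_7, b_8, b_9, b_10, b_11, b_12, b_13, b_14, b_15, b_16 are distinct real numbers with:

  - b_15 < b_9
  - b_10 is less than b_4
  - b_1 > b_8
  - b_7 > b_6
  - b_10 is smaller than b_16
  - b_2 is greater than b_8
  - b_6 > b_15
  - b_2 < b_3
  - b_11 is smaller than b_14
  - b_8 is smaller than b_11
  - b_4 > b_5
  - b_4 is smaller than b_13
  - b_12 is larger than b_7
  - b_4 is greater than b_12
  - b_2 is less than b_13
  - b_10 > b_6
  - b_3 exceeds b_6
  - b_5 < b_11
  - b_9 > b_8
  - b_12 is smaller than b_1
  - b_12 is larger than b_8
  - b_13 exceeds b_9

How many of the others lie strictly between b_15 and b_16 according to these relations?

Chaining upward from b_15 reaches: b_6, b_7, b_10, b_12, b_9, b_4, b_3, b_1, b_13.
Chaining downward from b_16 reaches: b_6, b_10.
Strictly between b_15 and b_16 are those in both lists: b_6, b_10 — 2 elements.

2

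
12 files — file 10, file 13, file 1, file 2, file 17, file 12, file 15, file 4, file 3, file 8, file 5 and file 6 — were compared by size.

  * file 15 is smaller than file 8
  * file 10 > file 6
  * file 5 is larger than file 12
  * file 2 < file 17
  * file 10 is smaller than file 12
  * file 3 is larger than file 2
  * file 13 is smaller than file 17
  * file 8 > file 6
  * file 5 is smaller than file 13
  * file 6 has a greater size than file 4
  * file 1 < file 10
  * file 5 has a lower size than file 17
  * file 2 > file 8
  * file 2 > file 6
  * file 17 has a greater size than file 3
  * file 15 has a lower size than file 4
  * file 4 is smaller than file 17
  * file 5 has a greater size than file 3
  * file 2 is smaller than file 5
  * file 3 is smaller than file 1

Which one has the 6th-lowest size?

file 3

Chaining the given pairs: file 15 < file 4 < file 6 < file 8 < file 2 < file 3 < file 1 < file 10 < file 12 < file 5 < file 13 < file 17.
Counting 6 from the smallest end gives file 3.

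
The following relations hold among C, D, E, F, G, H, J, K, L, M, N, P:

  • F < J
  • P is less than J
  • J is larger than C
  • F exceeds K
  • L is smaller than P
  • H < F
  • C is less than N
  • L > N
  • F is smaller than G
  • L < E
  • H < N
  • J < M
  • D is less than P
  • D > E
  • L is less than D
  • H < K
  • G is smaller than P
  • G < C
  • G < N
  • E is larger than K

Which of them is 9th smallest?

D

The consecutive relations fix a unique order: H < K < F < G < C < N < L < E < D < P < J < M.
Counting 9 from the smallest end gives D.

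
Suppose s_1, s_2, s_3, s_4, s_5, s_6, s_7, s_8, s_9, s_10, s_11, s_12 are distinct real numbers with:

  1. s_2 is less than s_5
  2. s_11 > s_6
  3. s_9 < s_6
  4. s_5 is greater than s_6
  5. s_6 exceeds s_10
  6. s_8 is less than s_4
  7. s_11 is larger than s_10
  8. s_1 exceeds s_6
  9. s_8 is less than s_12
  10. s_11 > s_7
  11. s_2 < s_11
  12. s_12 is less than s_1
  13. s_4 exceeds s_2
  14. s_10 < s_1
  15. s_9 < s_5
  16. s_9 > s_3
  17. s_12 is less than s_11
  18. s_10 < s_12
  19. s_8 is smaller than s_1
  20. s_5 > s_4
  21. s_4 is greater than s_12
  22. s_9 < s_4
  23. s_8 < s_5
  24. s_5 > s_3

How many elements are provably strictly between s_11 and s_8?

The relations place s_8 below s_11. An element lies strictly between them when it is forced above s_8 and also forced below s_11.
Above s_8: {s_12, s_4, s_1, s_5}. Below s_11: {s_3, s_10, s_9, s_2, s_12, s_6, s_7}.
Intersection: {s_12} — 1.

1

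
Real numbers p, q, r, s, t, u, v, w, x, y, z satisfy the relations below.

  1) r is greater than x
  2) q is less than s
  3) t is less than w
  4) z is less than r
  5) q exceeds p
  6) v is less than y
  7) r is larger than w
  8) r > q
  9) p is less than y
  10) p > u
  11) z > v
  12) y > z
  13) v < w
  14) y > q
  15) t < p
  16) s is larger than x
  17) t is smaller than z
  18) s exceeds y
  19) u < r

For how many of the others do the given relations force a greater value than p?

The elements the relations force above p are q, y, r, s — no chain reaches any other.
That is 4.

4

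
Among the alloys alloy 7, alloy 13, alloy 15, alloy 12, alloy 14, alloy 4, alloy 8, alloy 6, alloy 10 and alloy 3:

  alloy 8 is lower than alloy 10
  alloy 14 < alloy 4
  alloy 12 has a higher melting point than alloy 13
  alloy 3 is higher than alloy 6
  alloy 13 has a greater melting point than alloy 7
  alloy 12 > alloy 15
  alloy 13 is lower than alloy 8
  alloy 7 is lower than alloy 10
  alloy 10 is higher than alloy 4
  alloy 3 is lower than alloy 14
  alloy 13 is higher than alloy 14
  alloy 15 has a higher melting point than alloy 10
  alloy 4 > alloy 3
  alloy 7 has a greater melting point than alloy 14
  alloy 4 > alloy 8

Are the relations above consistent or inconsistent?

The single ordering alloy 6 < alloy 3 < alloy 14 < alloy 7 < alloy 13 < alloy 8 < alloy 4 < alloy 10 < alloy 15 < alloy 12 satisfies every listed relation, so no contradiction arises.

consistent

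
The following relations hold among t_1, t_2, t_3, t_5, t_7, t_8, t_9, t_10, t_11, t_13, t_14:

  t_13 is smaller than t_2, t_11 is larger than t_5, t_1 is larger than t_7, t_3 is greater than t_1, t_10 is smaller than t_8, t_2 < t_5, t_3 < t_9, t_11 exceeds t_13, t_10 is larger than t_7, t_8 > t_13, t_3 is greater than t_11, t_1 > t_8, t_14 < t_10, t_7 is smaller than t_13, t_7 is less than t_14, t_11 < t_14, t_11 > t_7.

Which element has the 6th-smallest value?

The consecutive relations fix a unique order: t_7 < t_13 < t_2 < t_5 < t_11 < t_14 < t_10 < t_8 < t_1 < t_3 < t_9.
The 6th smallest is t_14.

t_14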